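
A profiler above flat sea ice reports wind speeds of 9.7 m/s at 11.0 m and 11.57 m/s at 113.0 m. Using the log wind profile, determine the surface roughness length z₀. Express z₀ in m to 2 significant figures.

z₀ ≈ 0.000062 m

Log law: V(z) ∝ ln(z/z₀). With r = V₁/V₂ = 9.7/11.57 = 0.83838,
r · ln(z₂/z₀) = ln(z₁/z₀) ⇒ ln z₀ = (ln z₁ − r·ln z₂)/(1 − r)
ln z₀ = (2.39790 − 0.83838×4.72739) / 0.16162 = -9.6856
z₀ = exp(-9.6856) = 0.00006217 m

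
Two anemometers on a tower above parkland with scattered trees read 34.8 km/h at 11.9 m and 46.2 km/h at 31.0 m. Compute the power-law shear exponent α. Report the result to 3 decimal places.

α ≈ 0.296

Power law: V₂/V₁ = (z₂/z₁)^α ⇒ α = ln(V₂/V₁) / ln(z₂/z₁)
α = ln(46.2/34.8) / ln(31.0/11.9) = ln(1.3276) / ln(2.6050)
  = 0.28336 / 0.95745 = 0.29596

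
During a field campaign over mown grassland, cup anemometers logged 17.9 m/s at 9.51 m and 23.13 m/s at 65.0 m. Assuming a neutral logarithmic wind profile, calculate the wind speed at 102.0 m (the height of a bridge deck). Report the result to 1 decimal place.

24.4 m/s

Log law: V ∝ ln(z/z₀). From the pair, with r = V₁/V₂ = 0.77389,
ln z₀ = (ln z₁ − r·ln z₂)/(1 − r) = (2.2523 − 0.77389×4.1744)/0.22611 = -4.3260 → z₀ = 0.01322 m
V₃ = V₁ · ln(z₃/z₀)/ln(z₁/z₀) = 17.9 × 8.9509/6.5783 = 24.3561 m/s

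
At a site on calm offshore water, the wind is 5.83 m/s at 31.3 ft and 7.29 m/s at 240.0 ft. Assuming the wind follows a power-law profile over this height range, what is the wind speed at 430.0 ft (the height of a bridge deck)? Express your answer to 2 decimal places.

7.77 m/s

First find α: α = ln(V₂/V₁)/ln(z₂/z₁) = ln(7.29/5.83)/ln(240.0/31.3) = 0.22349/2.03702 = 0.1097
Extrapolate from 240.0 ft to 430.0 ft: V₃ = 7.29 × (430.0/240.0)^0.1097 = 7.29 × 1.0661 = 7.7716 m/s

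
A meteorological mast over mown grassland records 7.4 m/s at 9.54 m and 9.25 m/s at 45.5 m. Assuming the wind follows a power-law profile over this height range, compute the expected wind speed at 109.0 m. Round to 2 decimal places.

First find α: α = ln(V₂/V₁)/ln(z₂/z₁) = ln(9.25/7.4)/ln(45.5/9.54) = 0.22314/1.56222 = 0.1428
Extrapolate from 45.5 m to 109.0 m: V₃ = 9.25 × (109.0/45.5)^0.1428 = 9.25 × 1.1329 = 10.4794 m/s

10.48 m/s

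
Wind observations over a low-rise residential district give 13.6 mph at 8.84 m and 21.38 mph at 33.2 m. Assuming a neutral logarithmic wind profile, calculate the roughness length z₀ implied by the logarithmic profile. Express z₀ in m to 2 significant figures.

Log law: V(z) ∝ ln(z/z₀). With r = V₁/V₂ = 13.6/21.38 = 0.63611,
r · ln(z₂/z₀) = ln(z₁/z₀) ⇒ ln z₀ = (ln z₁ − r·ln z₂)/(1 − r)
ln z₀ = (2.17929 − 0.63611×3.50255) / 0.36389 = -0.1339
z₀ = exp(-0.1339) = 0.8747 m

z₀ ≈ 0.87 m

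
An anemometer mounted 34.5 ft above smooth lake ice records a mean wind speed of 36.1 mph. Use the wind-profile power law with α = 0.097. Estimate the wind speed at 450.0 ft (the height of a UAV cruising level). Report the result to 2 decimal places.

46.31 mph

Power-law profile: V₂ = V₁ · (z₂/z₁)^α
V₂ = 36.1 × (450.0/34.5)^0.097 = 36.1 × (13.0435)^0.097
    = 36.1 × 1.2829 = 46.3127 mph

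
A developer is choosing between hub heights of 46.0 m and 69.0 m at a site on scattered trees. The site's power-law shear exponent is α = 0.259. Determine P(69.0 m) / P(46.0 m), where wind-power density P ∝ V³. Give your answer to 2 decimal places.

Speed ratio: V_B/V_A = (z_B/z_A)^α = (69.0/46.0)^0.259 = (1.5000)^0.259 = 1.11073
Power-density ratio: P_B/P_A = (V_B/V_A)³ = (1.11073)³ = 1.37032

1.37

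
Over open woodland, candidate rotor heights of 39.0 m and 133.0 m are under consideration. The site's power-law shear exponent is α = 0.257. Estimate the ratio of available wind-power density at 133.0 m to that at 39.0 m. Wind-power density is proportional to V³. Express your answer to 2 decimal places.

Speed ratio: V_B/V_A = (z_B/z_A)^α = (133.0/39.0)^0.257 = (3.4103)^0.257 = 1.37065
Power-density ratio: P_B/P_A = (V_B/V_A)³ = (1.37065)³ = 2.57501

2.58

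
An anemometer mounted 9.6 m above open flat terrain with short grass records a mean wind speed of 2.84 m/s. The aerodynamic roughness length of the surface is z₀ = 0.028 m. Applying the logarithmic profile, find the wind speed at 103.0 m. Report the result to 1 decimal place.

Log law: V(z) ∝ ln(z/z₀), so V₂/V₁ = ln(z₂/z₀) / ln(z₁/z₀).
ln(103.0/0.028) = 8.2103, ln(9.6/0.028) = 5.8373
V₂ = 2.84 × 8.2103/5.8373 = 2.84 × 1.4065 = 3.9945 m/s

4.0 m/s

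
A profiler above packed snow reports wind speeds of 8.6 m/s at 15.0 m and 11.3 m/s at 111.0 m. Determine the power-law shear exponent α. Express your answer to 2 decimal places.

α ≈ 0.14

Power law: V₂/V₁ = (z₂/z₁)^α ⇒ α = ln(V₂/V₁) / ln(z₂/z₁)
α = ln(11.3/8.6) / ln(111.0/15.0) = ln(1.3140) / ln(7.4000)
  = 0.27304 / 2.00148 = 0.13642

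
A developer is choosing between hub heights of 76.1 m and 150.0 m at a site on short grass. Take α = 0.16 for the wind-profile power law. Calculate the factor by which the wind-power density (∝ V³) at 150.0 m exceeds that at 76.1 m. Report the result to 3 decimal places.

1.385

Speed ratio: V_B/V_A = (z_B/z_A)^α = (150.0/76.1)^0.16 = (1.9711)^0.16 = 1.11469
Power-density ratio: P_B/P_A = (V_B/V_A)³ = (1.11469)³ = 1.38503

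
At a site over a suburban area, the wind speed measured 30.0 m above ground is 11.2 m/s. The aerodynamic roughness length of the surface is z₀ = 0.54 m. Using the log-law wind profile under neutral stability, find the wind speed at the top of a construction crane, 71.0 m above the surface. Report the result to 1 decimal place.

Log law: V(z) ∝ ln(z/z₀), so V₂/V₁ = ln(z₂/z₀) / ln(z₁/z₀).
ln(71.0/0.54) = 4.8789, ln(30.0/0.54) = 4.0174
V₂ = 11.2 × 4.8789/4.0174 = 11.2 × 1.2144 = 13.6017 m/s

13.6 m/s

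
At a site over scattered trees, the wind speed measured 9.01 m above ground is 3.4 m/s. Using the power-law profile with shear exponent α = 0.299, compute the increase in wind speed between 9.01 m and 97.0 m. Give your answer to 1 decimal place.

3.5 m/s

Power law: V₂ = V₁ · (z₂/z₁)^α = 3.4 × (10.7658)^0.299 = 6.9193 m/s
ΔV = 6.9193 − 3.4 = 3.5193 m/s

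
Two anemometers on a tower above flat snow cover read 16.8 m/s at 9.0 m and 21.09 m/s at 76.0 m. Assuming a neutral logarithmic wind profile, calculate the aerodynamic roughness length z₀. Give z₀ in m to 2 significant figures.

Log law: V(z) ∝ ln(z/z₀). With r = V₁/V₂ = 16.8/21.09 = 0.79659,
r · ln(z₂/z₀) = ln(z₁/z₀) ⇒ ln z₀ = (ln z₁ − r·ln z₂)/(1 − r)
ln z₀ = (2.19722 − 0.79659×4.33073) / 0.20341 = -6.1578
z₀ = exp(-6.1578) = 0.002117 m

z₀ ≈ 0.0021 m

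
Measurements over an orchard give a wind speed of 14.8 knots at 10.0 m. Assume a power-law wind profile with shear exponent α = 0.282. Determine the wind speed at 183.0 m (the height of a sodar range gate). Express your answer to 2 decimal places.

Power-law profile: V₂ = V₁ · (z₂/z₁)^α
V₂ = 14.8 × (183.0/10.0)^0.282 = 14.8 × (18.3000)^0.282
    = 14.8 × 2.2699 = 33.5949 knots

33.59 knots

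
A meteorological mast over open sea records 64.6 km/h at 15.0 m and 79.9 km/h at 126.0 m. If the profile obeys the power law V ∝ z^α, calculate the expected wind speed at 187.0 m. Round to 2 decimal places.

83.11 km/h

First find α: α = ln(V₂/V₁)/ln(z₂/z₁) = ln(79.9/64.6)/ln(126.0/15.0) = 0.21256/2.12823 = 0.0999
Extrapolate from 126.0 m to 187.0 m: V₃ = 79.9 × (187.0/126.0)^0.0999 = 79.9 × 1.0402 = 83.1137 km/h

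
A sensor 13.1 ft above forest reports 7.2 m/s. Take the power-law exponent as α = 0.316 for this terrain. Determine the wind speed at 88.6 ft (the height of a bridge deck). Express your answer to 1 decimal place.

Power-law profile: V₂ = V₁ · (z₂/z₁)^α
V₂ = 7.2 × (88.6/13.1)^0.316 = 7.2 × (6.7634)^0.316
    = 7.2 × 1.8295 = 13.1724 m/s

13.2 m/s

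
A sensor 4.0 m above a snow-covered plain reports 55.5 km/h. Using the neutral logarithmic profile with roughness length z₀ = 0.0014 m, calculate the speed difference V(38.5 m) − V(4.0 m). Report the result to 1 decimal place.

15.8 km/h

Log law: V₂ = V₁ · ln(z₂/z₀)/ln(z₁/z₀) = 55.5 × 10.2219/7.9576 = 71.2928 km/h
ΔV = 71.2928 − 55.5 = 15.7928 km/h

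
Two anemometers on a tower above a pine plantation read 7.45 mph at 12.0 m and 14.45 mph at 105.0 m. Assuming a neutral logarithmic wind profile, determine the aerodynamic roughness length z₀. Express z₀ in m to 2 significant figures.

Log law: V(z) ∝ ln(z/z₀). With r = V₁/V₂ = 7.45/14.45 = 0.51557,
r · ln(z₂/z₀) = ln(z₁/z₀) ⇒ ln z₀ = (ln z₁ − r·ln z₂)/(1 − r)
ln z₀ = (2.48491 − 0.51557×4.65396) / 0.48443 = 0.1764
z₀ = exp(0.1764) = 1.193 m

z₀ ≈ 1.2 m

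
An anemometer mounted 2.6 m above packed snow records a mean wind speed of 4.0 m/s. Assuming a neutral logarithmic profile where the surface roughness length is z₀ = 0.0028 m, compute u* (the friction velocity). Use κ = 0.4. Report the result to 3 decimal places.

Log law: V(z) = (u*/κ) · ln(z/z₀) ⇒ u* = κ · V / ln(z/z₀)
u* = 0.4 × 4.0 / ln(2.6/0.0028) = 0.4 × 4.0 / 6.8336
   = 1.6000 / 6.8336 = 0.2341 m/s

u* ≈ 0.234 m/s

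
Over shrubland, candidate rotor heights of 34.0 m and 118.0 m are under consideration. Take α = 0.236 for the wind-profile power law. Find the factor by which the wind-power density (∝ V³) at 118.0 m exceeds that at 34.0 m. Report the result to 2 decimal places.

Speed ratio: V_B/V_A = (z_B/z_A)^α = (118.0/34.0)^0.236 = (3.4706)^0.236 = 1.34133
Power-density ratio: P_B/P_A = (V_B/V_A)³ = (1.34133)³ = 2.41327

2.41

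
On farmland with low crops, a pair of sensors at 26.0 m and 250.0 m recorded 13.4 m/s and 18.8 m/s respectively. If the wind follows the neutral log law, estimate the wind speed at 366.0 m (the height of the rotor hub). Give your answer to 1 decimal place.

Log law: V ∝ ln(z/z₀). From the pair, with r = V₁/V₂ = 0.71277,
ln z₀ = (ln z₁ − r·ln z₂)/(1 − r) = (3.2581 − 0.71277×5.5215)/0.28723 = -2.3584 → z₀ = 0.09457 m
V₃ = V₁ · ln(z₃/z₀)/ln(z₁/z₀) = 13.4 × 8.2610/5.6165 = 19.7094 m/s

19.7 m/s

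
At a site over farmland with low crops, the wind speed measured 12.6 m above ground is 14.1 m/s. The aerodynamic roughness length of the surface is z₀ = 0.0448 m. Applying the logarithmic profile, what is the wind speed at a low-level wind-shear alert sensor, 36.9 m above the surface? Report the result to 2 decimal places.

Log law: V(z) ∝ ln(z/z₀), so V₂/V₁ = ln(z₂/z₀) / ln(z₁/z₀).
ln(36.9/0.0448) = 6.7138, ln(12.6/0.0448) = 5.6392
V₂ = 14.1 × 6.7138/5.6392 = 14.1 × 1.1905 = 16.7866 m/s

16.79 m/s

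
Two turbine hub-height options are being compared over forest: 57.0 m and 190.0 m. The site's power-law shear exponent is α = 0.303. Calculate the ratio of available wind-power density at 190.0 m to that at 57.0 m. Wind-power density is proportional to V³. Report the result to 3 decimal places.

2.987

Speed ratio: V_B/V_A = (z_B/z_A)^α = (190.0/57.0)^0.303 = (3.3333)^0.303 = 1.44023
Power-density ratio: P_B/P_A = (V_B/V_A)³ = (1.44023)³ = 2.98742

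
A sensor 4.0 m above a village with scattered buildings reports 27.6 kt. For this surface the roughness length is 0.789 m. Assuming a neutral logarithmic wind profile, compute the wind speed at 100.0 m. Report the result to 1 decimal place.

82.3 kt

Log law: V(z) ∝ ln(z/z₀), so V₂/V₁ = ln(z₂/z₀) / ln(z₁/z₀).
ln(100.0/0.789) = 4.8422, ln(4.0/0.789) = 1.6233
V₂ = 27.6 × 4.8422/1.6233 = 27.6 × 2.9829 = 82.3292 kt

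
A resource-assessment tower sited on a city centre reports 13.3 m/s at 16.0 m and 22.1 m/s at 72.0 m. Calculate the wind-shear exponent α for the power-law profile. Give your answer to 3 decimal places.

Power law: V₂/V₁ = (z₂/z₁)^α ⇒ α = ln(V₂/V₁) / ln(z₂/z₁)
α = ln(22.1/13.3) / ln(72.0/16.0) = ln(1.6617) / ln(4.5000)
  = 0.50781 / 1.50408 = 0.33762

α ≈ 0.338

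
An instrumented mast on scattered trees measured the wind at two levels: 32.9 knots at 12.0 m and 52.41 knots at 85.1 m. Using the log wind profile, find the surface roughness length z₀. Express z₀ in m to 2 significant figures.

z₀ ≈ 0.44 m

Log law: V(z) ∝ ln(z/z₀). With r = V₁/V₂ = 32.9/52.41 = 0.62774,
r · ln(z₂/z₀) = ln(z₁/z₀) ⇒ ln z₀ = (ln z₁ − r·ln z₂)/(1 − r)
ln z₀ = (2.48491 − 0.62774×4.44383) / 0.37226 = -0.8184
z₀ = exp(-0.8184) = 0.4411 m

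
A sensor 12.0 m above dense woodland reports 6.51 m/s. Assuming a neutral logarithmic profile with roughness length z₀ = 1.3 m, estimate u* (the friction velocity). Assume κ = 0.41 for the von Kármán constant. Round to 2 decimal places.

Log law: V(z) = (u*/κ) · ln(z/z₀) ⇒ u* = κ · V / ln(z/z₀)
u* = 0.41 × 6.51 / ln(12.0/1.3) = 0.41 × 6.51 / 2.2225
   = 2.6691 / 2.2225 = 1.2009 m/s

u* ≈ 1.20 m/s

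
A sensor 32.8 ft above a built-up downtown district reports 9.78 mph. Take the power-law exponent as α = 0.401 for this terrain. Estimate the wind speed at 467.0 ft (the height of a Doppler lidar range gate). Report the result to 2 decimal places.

28.37 mph

Power-law profile: V₂ = V₁ · (z₂/z₁)^α
V₂ = 9.78 × (467.0/32.8)^0.401 = 9.78 × (14.2378)^0.401
    = 9.78 × 2.9009 = 28.3707 mph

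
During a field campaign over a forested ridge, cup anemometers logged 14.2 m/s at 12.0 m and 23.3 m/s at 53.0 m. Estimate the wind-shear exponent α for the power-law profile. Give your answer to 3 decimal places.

α ≈ 0.333

Power law: V₂/V₁ = (z₂/z₁)^α ⇒ α = ln(V₂/V₁) / ln(z₂/z₁)
α = ln(23.3/14.2) / ln(53.0/12.0) = ln(1.6408) / ln(4.4167)
  = 0.49521 / 1.48539 = 0.33339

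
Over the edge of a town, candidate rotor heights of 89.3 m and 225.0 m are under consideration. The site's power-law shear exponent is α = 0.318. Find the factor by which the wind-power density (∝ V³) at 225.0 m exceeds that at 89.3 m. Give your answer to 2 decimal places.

Speed ratio: V_B/V_A = (z_B/z_A)^α = (225.0/89.3)^0.318 = (2.5196)^0.318 = 1.34160
Power-density ratio: P_B/P_A = (V_B/V_A)³ = (1.34160)³ = 2.41474

2.41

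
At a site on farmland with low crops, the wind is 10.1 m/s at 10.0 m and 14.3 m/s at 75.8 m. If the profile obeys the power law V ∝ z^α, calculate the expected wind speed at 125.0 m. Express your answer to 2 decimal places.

First find α: α = ln(V₂/V₁)/ln(z₂/z₁) = ln(14.3/10.1)/ln(75.8/10.0) = 0.34772/2.02551 = 0.1717
Extrapolate from 75.8 m to 125.0 m: V₃ = 14.3 × (125.0/75.8)^0.1717 = 14.3 × 1.0897 = 15.5823 m/s

15.58 m/s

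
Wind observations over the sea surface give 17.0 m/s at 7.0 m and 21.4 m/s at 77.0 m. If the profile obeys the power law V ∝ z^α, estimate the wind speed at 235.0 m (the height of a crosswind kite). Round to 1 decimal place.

23.8 m/s

First find α: α = ln(V₂/V₁)/ln(z₂/z₁) = ln(21.4/17.0)/ln(77.0/7.0) = 0.23018/2.39790 = 0.0960
Extrapolate from 77.0 m to 235.0 m: V₃ = 21.4 × (235.0/77.0)^0.0960 = 21.4 × 1.1131 = 23.8193 m/s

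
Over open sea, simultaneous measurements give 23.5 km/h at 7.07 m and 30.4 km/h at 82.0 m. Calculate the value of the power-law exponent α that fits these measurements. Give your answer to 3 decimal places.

α ≈ 0.105

Power law: V₂/V₁ = (z₂/z₁)^α ⇒ α = ln(V₂/V₁) / ln(z₂/z₁)
α = ln(30.4/23.5) / ln(82.0/7.07) = ln(1.2936) / ln(11.5983)
  = 0.25744 / 2.45086 = 0.10504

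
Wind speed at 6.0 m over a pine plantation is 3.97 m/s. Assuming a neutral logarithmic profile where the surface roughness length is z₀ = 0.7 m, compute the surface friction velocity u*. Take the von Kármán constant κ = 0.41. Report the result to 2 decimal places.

Log law: V(z) = (u*/κ) · ln(z/z₀) ⇒ u* = κ · V / ln(z/z₀)
u* = 0.41 × 3.97 / ln(6.0/0.7) = 0.41 × 3.97 / 2.1484
   = 1.6277 / 2.1484 = 0.7576 m/s

u* ≈ 0.76 m/s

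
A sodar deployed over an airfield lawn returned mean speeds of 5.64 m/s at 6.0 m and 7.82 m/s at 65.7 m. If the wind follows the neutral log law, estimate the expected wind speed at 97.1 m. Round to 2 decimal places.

Log law: V ∝ ln(z/z₀). From the pair, with r = V₁/V₂ = 0.72123,
ln z₀ = (ln z₁ − r·ln z₂)/(1 − r) = (1.7918 − 0.72123×4.1851)/0.27877 = -4.4002 → z₀ = 0.01228 m
V₃ = V₁ · ln(z₃/z₀)/ln(z₁/z₀) = 5.64 × 8.9759/6.1919 = 8.1758 m/s

8.18 m/s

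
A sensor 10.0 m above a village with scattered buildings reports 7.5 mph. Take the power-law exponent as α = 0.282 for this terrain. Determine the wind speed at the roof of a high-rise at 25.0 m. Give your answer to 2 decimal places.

9.71 mph

Power-law profile: V₂ = V₁ · (z₂/z₁)^α
V₂ = 7.5 × (25.0/10.0)^0.282 = 7.5 × (2.5000)^0.282
    = 7.5 × 1.2948 = 9.7114 mph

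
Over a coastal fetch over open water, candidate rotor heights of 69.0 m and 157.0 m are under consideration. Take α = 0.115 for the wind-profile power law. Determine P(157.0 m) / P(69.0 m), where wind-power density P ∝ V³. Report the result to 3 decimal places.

Speed ratio: V_B/V_A = (z_B/z_A)^α = (157.0/69.0)^0.115 = (2.2754)^0.115 = 1.09916
Power-density ratio: P_B/P_A = (V_B/V_A)³ = (1.09916)³ = 1.32795

1.328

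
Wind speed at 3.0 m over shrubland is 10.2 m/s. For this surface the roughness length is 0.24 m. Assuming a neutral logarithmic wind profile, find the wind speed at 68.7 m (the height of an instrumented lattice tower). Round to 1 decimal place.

Log law: V(z) ∝ ln(z/z₀), so V₂/V₁ = ln(z₂/z₀) / ln(z₁/z₀).
ln(68.7/0.24) = 5.6569, ln(3.0/0.24) = 2.5257
V₂ = 10.2 × 5.6569/2.5257 = 10.2 × 2.2397 = 22.8449 m/s

22.8 m/s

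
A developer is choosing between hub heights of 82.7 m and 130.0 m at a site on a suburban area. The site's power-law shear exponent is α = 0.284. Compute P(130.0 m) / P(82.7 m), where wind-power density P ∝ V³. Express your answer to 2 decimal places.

Speed ratio: V_B/V_A = (z_B/z_A)^α = (130.0/82.7)^0.284 = (1.5719)^0.284 = 1.13707
Power-density ratio: P_B/P_A = (V_B/V_A)³ = (1.13707)³ = 1.47016

1.47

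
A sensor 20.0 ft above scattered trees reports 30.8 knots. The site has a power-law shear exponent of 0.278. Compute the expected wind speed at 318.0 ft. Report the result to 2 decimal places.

66.46 knots

Power-law profile: V₂ = V₁ · (z₂/z₁)^α
V₂ = 30.8 × (318.0/20.0)^0.278 = 30.8 × (15.9000)^0.278
    = 30.8 × 2.1577 = 66.4568 knots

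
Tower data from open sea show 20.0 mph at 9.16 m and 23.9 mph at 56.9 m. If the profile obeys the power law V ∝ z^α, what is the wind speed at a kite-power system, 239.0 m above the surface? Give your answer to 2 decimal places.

27.49 mph

First find α: α = ln(V₂/V₁)/ln(z₂/z₁) = ln(23.9/20.0)/ln(56.9/9.16) = 0.17815/1.82645 = 0.0975
Extrapolate from 56.9 m to 239.0 m: V₃ = 23.9 × (239.0/56.9)^0.0975 = 23.9 × 1.1503 = 27.4910 mph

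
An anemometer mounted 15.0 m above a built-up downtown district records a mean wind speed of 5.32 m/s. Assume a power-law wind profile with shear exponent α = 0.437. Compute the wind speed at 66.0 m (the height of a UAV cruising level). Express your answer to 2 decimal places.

Power-law profile: V₂ = V₁ · (z₂/z₁)^α
V₂ = 5.32 × (66.0/15.0)^0.437 = 5.32 × (4.4000)^0.437
    = 5.32 × 1.9107 = 10.1648 m/s

10.16 m/s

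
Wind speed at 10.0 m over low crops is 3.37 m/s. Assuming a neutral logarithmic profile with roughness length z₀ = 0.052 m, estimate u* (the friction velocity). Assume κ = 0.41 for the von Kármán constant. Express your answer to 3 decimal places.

Log law: V(z) = (u*/κ) · ln(z/z₀) ⇒ u* = κ · V / ln(z/z₀)
u* = 0.41 × 3.37 / ln(10.0/0.052) = 0.41 × 3.37 / 5.2591
   = 1.3817 / 5.2591 = 0.2627 m/s

u* ≈ 0.263 m/s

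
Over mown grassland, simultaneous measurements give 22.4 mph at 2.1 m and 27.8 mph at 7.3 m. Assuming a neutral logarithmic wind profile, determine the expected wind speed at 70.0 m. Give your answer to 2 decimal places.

37.60 mph

Log law: V ∝ ln(z/z₀). From the pair, with r = V₁/V₂ = 0.80576,
ln z₀ = (ln z₁ − r·ln z₂)/(1 − r) = (0.7419 − 0.80576×1.9879)/0.19424 = -4.4264 → z₀ = 0.01196 m
V₃ = V₁ · ln(z₃/z₀)/ln(z₁/z₀) = 22.4 × 8.6749/5.1683 = 37.5977 mph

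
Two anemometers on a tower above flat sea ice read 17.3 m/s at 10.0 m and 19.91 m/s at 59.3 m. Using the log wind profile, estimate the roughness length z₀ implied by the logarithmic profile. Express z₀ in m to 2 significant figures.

Log law: V(z) ∝ ln(z/z₀). With r = V₁/V₂ = 17.3/19.91 = 0.86891,
r · ln(z₂/z₀) = ln(z₁/z₀) ⇒ ln z₀ = (ln z₁ − r·ln z₂)/(1 − r)
ln z₀ = (2.30259 − 0.86891×4.08261) / 0.13109 = -9.4960
z₀ = exp(-9.4960) = 0.00007515 m

z₀ ≈ 0.000075 m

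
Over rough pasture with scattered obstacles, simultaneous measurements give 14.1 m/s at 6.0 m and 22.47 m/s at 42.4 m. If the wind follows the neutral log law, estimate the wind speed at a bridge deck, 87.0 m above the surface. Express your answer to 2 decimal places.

Log law: V ∝ ln(z/z₀). From the pair, with r = V₁/V₂ = 0.62750,
ln z₀ = (ln z₁ − r·ln z₂)/(1 − r) = (1.7918 − 0.62750×3.7471)/0.37250 = -1.5023 → z₀ = 0.2226 m
V₃ = V₁ · ln(z₃/z₀)/ln(z₁/z₀) = 14.1 × 5.9682/3.2940 = 25.5466 m/s

25.55 m/s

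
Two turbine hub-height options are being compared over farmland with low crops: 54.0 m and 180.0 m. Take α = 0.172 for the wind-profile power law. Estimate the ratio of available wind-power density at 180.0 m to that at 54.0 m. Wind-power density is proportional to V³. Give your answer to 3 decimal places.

1.861

Speed ratio: V_B/V_A = (z_B/z_A)^α = (180.0/54.0)^0.172 = (3.3333)^0.172 = 1.23009
Power-density ratio: P_B/P_A = (V_B/V_A)³ = (1.23009)³ = 1.86125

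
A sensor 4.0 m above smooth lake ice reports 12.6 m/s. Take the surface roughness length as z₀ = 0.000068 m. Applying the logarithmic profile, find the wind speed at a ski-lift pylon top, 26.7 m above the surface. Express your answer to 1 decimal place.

14.8 m/s

Log law: V(z) ∝ ln(z/z₀), so V₂/V₁ = ln(z₂/z₀) / ln(z₁/z₀).
ln(26.7/0.000068) = 12.8807, ln(4.0/0.000068) = 10.9823
V₂ = 12.6 × 12.8807/10.9823 = 12.6 × 1.1729 = 14.7780 m/s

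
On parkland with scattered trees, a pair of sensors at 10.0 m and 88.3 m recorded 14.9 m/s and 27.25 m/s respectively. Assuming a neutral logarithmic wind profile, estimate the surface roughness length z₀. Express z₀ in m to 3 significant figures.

Log law: V(z) ∝ ln(z/z₀). With r = V₁/V₂ = 14.9/27.25 = 0.54679,
r · ln(z₂/z₀) = ln(z₁/z₀) ⇒ ln z₀ = (ln z₁ − r·ln z₂)/(1 − r)
ln z₀ = (2.30259 − 0.54679×4.48074) / 0.45321 = -0.3253
z₀ = exp(-0.3253) = 0.7223 m

z₀ ≈ 0.722 m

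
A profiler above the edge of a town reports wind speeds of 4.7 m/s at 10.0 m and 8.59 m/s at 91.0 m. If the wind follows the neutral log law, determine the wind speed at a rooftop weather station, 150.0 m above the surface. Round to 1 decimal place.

Log law: V ∝ ln(z/z₀). From the pair, with r = V₁/V₂ = 0.54715,
ln z₀ = (ln z₁ − r·ln z₂)/(1 − r) = (2.3026 − 0.54715×4.5109)/0.45285 = -0.3655 → z₀ = 0.6938 m
V₃ = V₁ · ln(z₃/z₀)/ln(z₁/z₀) = 4.7 × 5.3761/2.6681 = 9.4704 m/s

9.5 m/s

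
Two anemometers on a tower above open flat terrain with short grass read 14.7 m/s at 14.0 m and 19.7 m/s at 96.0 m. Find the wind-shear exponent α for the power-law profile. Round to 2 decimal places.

α ≈ 0.15

Power law: V₂/V₁ = (z₂/z₁)^α ⇒ α = ln(V₂/V₁) / ln(z₂/z₁)
α = ln(19.7/14.7) / ln(96.0/14.0) = ln(1.3401) / ln(6.8571)
  = 0.29277 / 1.92529 = 0.15207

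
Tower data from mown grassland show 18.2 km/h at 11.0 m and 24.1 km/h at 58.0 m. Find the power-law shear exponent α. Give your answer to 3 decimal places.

Power law: V₂/V₁ = (z₂/z₁)^α ⇒ α = ln(V₂/V₁) / ln(z₂/z₁)
α = ln(24.1/18.2) / ln(58.0/11.0) = ln(1.3242) / ln(5.2727)
  = 0.28079 / 1.66255 = 0.16889

α ≈ 0.169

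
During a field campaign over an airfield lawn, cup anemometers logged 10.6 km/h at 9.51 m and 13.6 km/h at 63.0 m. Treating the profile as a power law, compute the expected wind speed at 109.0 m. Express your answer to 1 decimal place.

First find α: α = ln(V₂/V₁)/ln(z₂/z₁) = ln(13.6/10.6)/ln(63.0/9.51) = 0.24922/1.89079 = 0.1318
Extrapolate from 63.0 m to 109.0 m: V₃ = 13.6 × (109.0/63.0)^0.1318 = 13.6 × 1.0749 = 14.6191 km/h

14.6 km/h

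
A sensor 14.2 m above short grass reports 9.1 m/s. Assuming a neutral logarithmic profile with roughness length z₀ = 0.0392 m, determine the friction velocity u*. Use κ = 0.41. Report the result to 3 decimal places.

u* ≈ 0.633 m/s

Log law: V(z) = (u*/κ) · ln(z/z₀) ⇒ u* = κ · V / ln(z/z₀)
u* = 0.41 × 9.1 / ln(14.2/0.0392) = 0.41 × 9.1 / 5.8923
   = 3.7310 / 5.8923 = 0.6332 m/s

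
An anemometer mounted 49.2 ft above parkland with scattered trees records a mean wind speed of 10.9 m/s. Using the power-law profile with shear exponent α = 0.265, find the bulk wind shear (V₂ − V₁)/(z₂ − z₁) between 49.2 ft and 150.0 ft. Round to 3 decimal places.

0.037 m/s/ft

Power law: V₂ = V₁ · (z₂/z₁)^α = 10.9 × (3.0488)^0.265 = 14.6460 m/s
ΔV/Δz = (14.6460 − 10.9)/(150.0 − 49.2) = 3.7460/100.8000 = 0.03716 m/s/ft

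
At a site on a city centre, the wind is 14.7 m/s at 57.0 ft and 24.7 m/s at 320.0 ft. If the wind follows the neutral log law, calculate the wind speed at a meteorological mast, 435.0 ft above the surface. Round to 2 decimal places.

Log law: V ∝ ln(z/z₀). From the pair, with r = V₁/V₂ = 0.59514,
ln z₀ = (ln z₁ − r·ln z₂)/(1 − r) = (4.0431 − 0.59514×5.7683)/0.40486 = 1.5069 → z₀ = 4.513 ft
V₃ = V₁ · ln(z₃/z₀)/ln(z₁/z₀) = 14.7 × 4.5684/2.5361 = 26.4796 m/s

26.48 m/s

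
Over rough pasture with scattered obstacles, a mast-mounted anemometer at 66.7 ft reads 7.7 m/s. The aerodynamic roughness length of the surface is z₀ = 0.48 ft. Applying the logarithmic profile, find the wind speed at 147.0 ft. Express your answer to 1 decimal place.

8.9 m/s

Log law: V(z) ∝ ln(z/z₀), so V₂/V₁ = ln(z₂/z₀) / ln(z₁/z₀).
ln(147.0/0.48) = 5.7244, ln(66.7/0.48) = 4.9342
V₂ = 7.7 × 5.7244/4.9342 = 7.7 × 1.1602 = 8.9332 m/s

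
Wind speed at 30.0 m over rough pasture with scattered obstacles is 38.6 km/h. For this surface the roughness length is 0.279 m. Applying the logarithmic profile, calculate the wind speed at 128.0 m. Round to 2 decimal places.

50.57 km/h

Log law: V(z) ∝ ln(z/z₀), so V₂/V₁ = ln(z₂/z₀) / ln(z₁/z₀).
ln(128.0/0.279) = 6.1286, ln(30.0/0.279) = 4.6777
V₂ = 38.6 × 6.1286/4.6777 = 38.6 × 1.3102 = 50.5721 km/h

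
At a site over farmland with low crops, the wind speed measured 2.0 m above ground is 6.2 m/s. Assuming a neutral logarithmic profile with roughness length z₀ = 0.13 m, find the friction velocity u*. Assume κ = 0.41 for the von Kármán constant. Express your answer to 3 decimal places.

Log law: V(z) = (u*/κ) · ln(z/z₀) ⇒ u* = κ · V / ln(z/z₀)
u* = 0.41 × 6.2 / ln(2.0/0.13) = 0.41 × 6.2 / 2.7334
   = 2.5420 / 2.7334 = 0.9300 m/s

u* ≈ 0.930 m/s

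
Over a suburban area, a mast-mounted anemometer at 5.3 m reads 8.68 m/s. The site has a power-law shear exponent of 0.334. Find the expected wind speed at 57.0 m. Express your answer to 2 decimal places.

Power-law profile: V₂ = V₁ · (z₂/z₁)^α
V₂ = 8.68 × (57.0/5.3)^0.334 = 8.68 × (10.7547)^0.334
    = 8.68 × 2.2108 = 19.1899 m/s

19.19 m/s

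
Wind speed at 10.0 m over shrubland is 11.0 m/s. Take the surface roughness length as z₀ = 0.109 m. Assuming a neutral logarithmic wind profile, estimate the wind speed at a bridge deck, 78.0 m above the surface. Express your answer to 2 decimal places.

Log law: V(z) ∝ ln(z/z₀), so V₂/V₁ = ln(z₂/z₀) / ln(z₁/z₀).
ln(78.0/0.109) = 6.5731, ln(10.0/0.109) = 4.5190
V₂ = 11.0 × 6.5731/4.5190 = 11.0 × 1.4546 = 16.0001 m/s

16.00 m/s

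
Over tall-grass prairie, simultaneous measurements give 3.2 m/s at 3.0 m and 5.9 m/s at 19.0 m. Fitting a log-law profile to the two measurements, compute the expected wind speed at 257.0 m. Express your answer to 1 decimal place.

Log law: V ∝ ln(z/z₀). From the pair, with r = V₁/V₂ = 0.54237,
ln z₀ = (ln z₁ − r·ln z₂)/(1 − r) = (1.0986 − 0.54237×2.9444)/0.45763 = -1.0890 → z₀ = 0.3365 m
V₃ = V₁ · ln(z₃/z₀)/ln(z₁/z₀) = 3.2 × 6.6381/2.1876 = 9.7100 m/s

9.7 m/s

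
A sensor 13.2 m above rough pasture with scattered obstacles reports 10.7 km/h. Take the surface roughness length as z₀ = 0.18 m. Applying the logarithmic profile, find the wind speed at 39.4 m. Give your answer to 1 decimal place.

13.4 km/h

Log law: V(z) ∝ ln(z/z₀), so V₂/V₁ = ln(z₂/z₀) / ln(z₁/z₀).
ln(39.4/0.18) = 5.3886, ln(13.2/0.18) = 4.2950
V₂ = 10.7 × 5.3886/4.2950 = 10.7 × 1.2546 = 13.4243 km/h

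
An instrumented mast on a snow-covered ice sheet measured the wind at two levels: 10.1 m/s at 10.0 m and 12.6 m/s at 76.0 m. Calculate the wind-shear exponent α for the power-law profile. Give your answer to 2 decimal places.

α ≈ 0.11

Power law: V₂/V₁ = (z₂/z₁)^α ⇒ α = ln(V₂/V₁) / ln(z₂/z₁)
α = ln(12.6/10.1) / ln(76.0/10.0) = ln(1.2475) / ln(7.6000)
  = 0.22116 / 2.02815 = 0.10905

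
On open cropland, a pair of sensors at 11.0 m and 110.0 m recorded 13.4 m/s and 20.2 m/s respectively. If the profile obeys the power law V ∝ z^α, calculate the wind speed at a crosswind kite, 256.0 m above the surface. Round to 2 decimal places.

First find α: α = ln(V₂/V₁)/ln(z₂/z₁) = ln(20.2/13.4)/ln(110.0/11.0) = 0.41043/2.30259 = 0.1782
Extrapolate from 110.0 m to 256.0 m: V₃ = 20.2 × (256.0/110.0)^0.1782 = 20.2 × 1.1625 = 23.4823 m/s

23.48 m/s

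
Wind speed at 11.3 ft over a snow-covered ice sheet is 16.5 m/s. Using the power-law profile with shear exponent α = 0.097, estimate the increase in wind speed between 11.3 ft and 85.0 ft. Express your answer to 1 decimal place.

3.6 m/s

Power law: V₂ = V₁ · (z₂/z₁)^α = 16.5 × (7.5221)^0.097 = 20.0673 m/s
ΔV = 20.0673 − 16.5 = 3.5673 m/s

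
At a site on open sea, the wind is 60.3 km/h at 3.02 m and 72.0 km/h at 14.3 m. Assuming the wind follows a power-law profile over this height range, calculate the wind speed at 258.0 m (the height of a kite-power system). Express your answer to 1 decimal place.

100.1 km/h

First find α: α = ln(V₂/V₁)/ln(z₂/z₁) = ln(72.0/60.3)/ln(14.3/3.02) = 0.17733/1.55500 = 0.1140
Extrapolate from 14.3 m to 258.0 m: V₃ = 72.0 × (258.0/14.3)^0.1140 = 72.0 × 1.3908 = 100.1383 km/h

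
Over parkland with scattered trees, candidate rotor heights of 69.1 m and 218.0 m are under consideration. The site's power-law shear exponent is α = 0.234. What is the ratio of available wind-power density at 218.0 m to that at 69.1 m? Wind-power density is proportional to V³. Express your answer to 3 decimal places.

2.240

Speed ratio: V_B/V_A = (z_B/z_A)^α = (218.0/69.1)^0.234 = (3.1548)^0.234 = 1.30846
Power-density ratio: P_B/P_A = (V_B/V_A)³ = (1.30846)³ = 2.24018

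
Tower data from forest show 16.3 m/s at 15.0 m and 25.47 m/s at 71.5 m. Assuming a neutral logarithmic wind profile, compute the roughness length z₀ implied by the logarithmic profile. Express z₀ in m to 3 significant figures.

z₀ ≈ 0.934 m

Log law: V(z) ∝ ln(z/z₀). With r = V₁/V₂ = 16.3/25.47 = 0.63997,
r · ln(z₂/z₀) = ln(z₁/z₀) ⇒ ln z₀ = (ln z₁ − r·ln z₂)/(1 − r)
ln z₀ = (2.70805 − 0.63997×4.26970) / 0.36003 = -0.0678
z₀ = exp(-0.0678) = 0.9344 m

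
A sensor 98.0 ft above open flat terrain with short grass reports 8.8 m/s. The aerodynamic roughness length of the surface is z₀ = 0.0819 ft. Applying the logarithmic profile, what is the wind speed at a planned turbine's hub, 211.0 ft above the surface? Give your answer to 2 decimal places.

9.75 m/s

Log law: V(z) ∝ ln(z/z₀), so V₂/V₁ = ln(z₂/z₀) / ln(z₁/z₀).
ln(211.0/0.0819) = 7.8541, ln(98.0/0.0819) = 7.0872
V₂ = 8.8 × 7.8541/7.0872 = 8.8 × 1.1082 = 9.7522 m/s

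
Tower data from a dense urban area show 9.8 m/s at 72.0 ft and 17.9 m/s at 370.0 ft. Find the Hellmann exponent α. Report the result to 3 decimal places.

α ≈ 0.368

Power law: V₂/V₁ = (z₂/z₁)^α ⇒ α = ln(V₂/V₁) / ln(z₂/z₁)
α = ln(17.9/9.8) / ln(370.0/72.0) = ln(1.8265) / ln(5.1389)
  = 0.60242 / 1.63684 = 0.36804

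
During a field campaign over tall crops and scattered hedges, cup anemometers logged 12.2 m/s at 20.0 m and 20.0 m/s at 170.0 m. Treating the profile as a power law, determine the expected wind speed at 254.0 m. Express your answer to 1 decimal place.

First find α: α = ln(V₂/V₁)/ln(z₂/z₁) = ln(20.0/12.2)/ln(170.0/20.0) = 0.49430/2.14007 = 0.2310
Extrapolate from 170.0 m to 254.0 m: V₃ = 20.0 × (254.0/170.0)^0.2310 = 20.0 × 1.0972 = 21.9436 m/s

21.9 m/s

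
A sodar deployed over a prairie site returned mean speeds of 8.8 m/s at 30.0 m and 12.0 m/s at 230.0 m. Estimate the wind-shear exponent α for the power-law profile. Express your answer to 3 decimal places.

Power law: V₂/V₁ = (z₂/z₁)^α ⇒ α = ln(V₂/V₁) / ln(z₂/z₁)
α = ln(12.0/8.8) / ln(230.0/30.0) = ln(1.3636) / ln(7.6667)
  = 0.31015 / 2.03688 = 0.15227

α ≈ 0.152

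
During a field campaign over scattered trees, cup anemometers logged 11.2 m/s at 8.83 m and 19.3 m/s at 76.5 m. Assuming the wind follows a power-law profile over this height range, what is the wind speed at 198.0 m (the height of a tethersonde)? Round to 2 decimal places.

24.53 m/s

First find α: α = ln(V₂/V₁)/ln(z₂/z₁) = ln(19.3/11.2)/ln(76.5/8.83) = 0.54419/2.15914 = 0.2520
Extrapolate from 76.5 m to 198.0 m: V₃ = 19.3 × (198.0/76.5)^0.2520 = 19.3 × 1.2708 = 24.5274 m/s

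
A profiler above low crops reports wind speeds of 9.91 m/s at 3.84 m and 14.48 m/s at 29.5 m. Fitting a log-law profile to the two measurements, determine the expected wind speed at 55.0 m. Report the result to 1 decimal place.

Log law: V ∝ ln(z/z₀). From the pair, with r = V₁/V₂ = 0.68439,
ln z₀ = (ln z₁ − r·ln z₂)/(1 − r) = (1.3455 − 0.68439×3.3844)/0.31561 = -3.0759 → z₀ = 0.04615 m
V₃ = V₁ · ln(z₃/z₀)/ln(z₁/z₀) = 9.91 × 7.0832/4.4214 = 15.8763 m/s

15.9 m/s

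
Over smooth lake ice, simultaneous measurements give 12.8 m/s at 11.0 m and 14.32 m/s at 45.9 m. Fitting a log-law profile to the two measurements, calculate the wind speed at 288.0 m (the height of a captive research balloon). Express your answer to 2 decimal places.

Log law: V ∝ ln(z/z₀). From the pair, with r = V₁/V₂ = 0.89385,
ln z₀ = (ln z₁ − r·ln z₂)/(1 − r) = (2.3979 − 0.89385×3.8265)/0.10615 = -9.6322 → z₀ = 0.00006558 m
V₃ = V₁ · ln(z₃/z₀)/ln(z₁/z₀) = 12.8 × 15.2951/12.0301 = 16.2740 m/s

16.27 m/s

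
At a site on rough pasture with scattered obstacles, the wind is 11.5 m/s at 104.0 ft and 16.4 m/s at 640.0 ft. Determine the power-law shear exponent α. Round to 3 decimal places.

Power law: V₂/V₁ = (z₂/z₁)^α ⇒ α = ln(V₂/V₁) / ln(z₂/z₁)
α = ln(16.4/11.5) / ln(640.0/104.0) = ln(1.4261) / ln(6.1538)
  = 0.35493 / 1.81708 = 0.19533

α ≈ 0.195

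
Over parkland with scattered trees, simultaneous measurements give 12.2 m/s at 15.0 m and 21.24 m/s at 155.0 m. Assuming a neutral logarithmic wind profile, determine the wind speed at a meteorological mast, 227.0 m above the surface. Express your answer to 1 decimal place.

22.7 m/s

Log law: V ∝ ln(z/z₀). From the pair, with r = V₁/V₂ = 0.57439,
ln z₀ = (ln z₁ − r·ln z₂)/(1 − r) = (2.7081 − 0.57439×5.0434)/0.42561 = -0.4437 → z₀ = 0.6417 m
V₃ = V₁ · ln(z₃/z₀)/ln(z₁/z₀) = 12.2 × 5.8686/3.1517 = 22.7168 m/s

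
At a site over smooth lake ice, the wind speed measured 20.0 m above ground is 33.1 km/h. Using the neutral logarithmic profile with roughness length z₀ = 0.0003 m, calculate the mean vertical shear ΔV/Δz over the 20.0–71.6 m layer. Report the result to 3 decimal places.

Log law: V₂ = V₁ · ln(z₂/z₀)/ln(z₁/z₀) = 33.1 × 12.3828/11.1075 = 36.9006 km/h
ΔV/Δz = (36.9006 − 33.1)/(71.6 − 20.0) = 3.8006/51.6000 = 0.07365 km/h/m

0.074 km/h/m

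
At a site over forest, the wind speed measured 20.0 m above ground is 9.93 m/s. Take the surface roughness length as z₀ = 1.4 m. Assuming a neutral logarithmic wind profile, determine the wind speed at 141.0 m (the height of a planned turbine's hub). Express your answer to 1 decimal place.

Log law: V(z) ∝ ln(z/z₀), so V₂/V₁ = ln(z₂/z₀) / ln(z₁/z₀).
ln(141.0/1.4) = 4.6123, ln(20.0/1.4) = 2.6593
V₂ = 9.93 × 4.6123/2.6593 = 9.93 × 1.7344 = 17.2228 m/s

17.2 m/s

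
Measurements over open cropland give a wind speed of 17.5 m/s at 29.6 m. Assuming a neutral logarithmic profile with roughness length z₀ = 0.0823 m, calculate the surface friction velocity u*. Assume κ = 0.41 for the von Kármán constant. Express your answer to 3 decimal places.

Log law: V(z) = (u*/κ) · ln(z/z₀) ⇒ u* = κ · V / ln(z/z₀)
u* = 0.41 × 17.5 / ln(29.6/0.0823) = 0.41 × 17.5 / 5.8852
   = 7.1750 / 5.8852 = 1.2192 m/s

u* ≈ 1.219 m/s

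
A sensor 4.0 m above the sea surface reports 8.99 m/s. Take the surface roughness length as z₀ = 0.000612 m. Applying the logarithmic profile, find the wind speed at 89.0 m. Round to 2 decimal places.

Log law: V(z) ∝ ln(z/z₀), so V₂/V₁ = ln(z₂/z₀) / ln(z₁/z₀).
ln(89.0/0.000612) = 11.8874, ln(4.0/0.000612) = 8.7851
V₂ = 8.99 × 11.8874/8.7851 = 8.99 × 1.3531 = 12.1647 m/s

12.16 m/s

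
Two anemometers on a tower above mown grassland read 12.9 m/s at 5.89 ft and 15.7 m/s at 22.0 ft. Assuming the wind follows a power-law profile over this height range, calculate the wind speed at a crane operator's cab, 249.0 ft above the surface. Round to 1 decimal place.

First find α: α = ln(V₂/V₁)/ln(z₂/z₁) = ln(15.7/12.9)/ln(22.0/5.89) = 0.19643/1.31779 = 0.1491
Extrapolate from 22.0 ft to 249.0 ft: V₃ = 15.7 × (249.0/22.0)^0.1491 = 15.7 × 1.4358 = 22.5413 m/s

22.5 m/s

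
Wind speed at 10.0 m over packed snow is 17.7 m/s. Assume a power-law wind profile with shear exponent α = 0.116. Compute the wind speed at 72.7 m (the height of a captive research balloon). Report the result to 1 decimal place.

Power-law profile: V₂ = V₁ · (z₂/z₁)^α
V₂ = 17.7 × (72.7/10.0)^0.116 = 17.7 × (7.2700)^0.116
    = 17.7 × 1.2587 = 22.2798 m/s

22.3 m/s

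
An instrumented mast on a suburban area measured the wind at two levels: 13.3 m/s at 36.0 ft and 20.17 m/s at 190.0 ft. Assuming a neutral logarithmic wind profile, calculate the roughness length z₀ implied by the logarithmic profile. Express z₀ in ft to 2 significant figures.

z₀ ≈ 1.4 ft

Log law: V(z) ∝ ln(z/z₀). With r = V₁/V₂ = 13.3/20.17 = 0.65940,
r · ln(z₂/z₀) = ln(z₁/z₀) ⇒ ln z₀ = (ln z₁ − r·ln z₂)/(1 − r)
ln z₀ = (3.58352 − 0.65940×5.24702) / 0.34060 = 0.3631
z₀ = exp(0.3631) = 1.438 ft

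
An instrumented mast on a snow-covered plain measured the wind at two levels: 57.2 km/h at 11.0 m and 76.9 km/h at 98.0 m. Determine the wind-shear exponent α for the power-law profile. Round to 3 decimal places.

Power law: V₂/V₁ = (z₂/z₁)^α ⇒ α = ln(V₂/V₁) / ln(z₂/z₁)
α = ln(76.9/57.2) / ln(98.0/11.0) = ln(1.3444) / ln(8.9091)
  = 0.29595 / 2.18707 = 0.13532

α ≈ 0.135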